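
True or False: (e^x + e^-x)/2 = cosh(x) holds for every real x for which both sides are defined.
Claim: (e^x + e^-x)/2 = cosh(x).
Reasoning: This is exactly the definition of the hyperbolic cosine: cosh(x) := (e^x + e^-x)/2.
So the two sides agree for every real x for which both sides are defined.

Conclusion: True.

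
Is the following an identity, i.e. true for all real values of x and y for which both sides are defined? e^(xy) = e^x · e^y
Claim: e^(xy) = e^x · e^y.
Test a specific point where both sides are defined: x = -2, y = 5.
LHS = e^(xy) ≈ 0.0000
RHS = e^x · e^y ≈ 20.0855
Since 0.0000 ≠ 20.0855, the equation fails at this point, so it cannot hold for all real values of x and y for which both sides are defined.
e^x · e^y = e^(x+y), not e^(xy).

Conclusion: No, this is NOT an identity.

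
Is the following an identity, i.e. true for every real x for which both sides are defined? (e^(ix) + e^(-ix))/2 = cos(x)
Yes, this is an identity.

Claim: (e^(ix) + e^(-ix))/2 = cos(x).
Reasoning: By Euler's formula e^(ix) = cos(x) + i·sin(x) and e^(-ix) = cos(x) - i·sin(x). Adding cancels the sine terms: e^(ix) + e^(-ix) = 2cos(x); divide by 2.
So the two sides agree for every real x for which both sides are defined.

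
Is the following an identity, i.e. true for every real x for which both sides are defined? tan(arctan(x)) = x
Claim: tan(arctan(x)) = x.
Reasoning: For every real x, arctan(x) is by definition the angle in (-π/2, π/2) whose tangent equals x. Taking the tangent of that angle returns x.
So the two sides agree for every real x for which both sides are defined.

Conclusion: Yes, this is an identity.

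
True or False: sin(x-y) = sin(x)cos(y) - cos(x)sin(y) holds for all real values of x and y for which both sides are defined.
Claim: sin(x-y) = sin(x)cos(y) - cos(x)sin(y).
Reasoning: Replace y by -y in sin(x+y) = sin(x)cos(y) + cos(x)sin(y) and use cos(-y) = cos(y), sin(-y) = -sin(y): sin(x-y) = sin(x)cos(y) - cos(x)sin(y).
So the two sides agree for all real values of x and y for which both sides are defined.

Conclusion: True.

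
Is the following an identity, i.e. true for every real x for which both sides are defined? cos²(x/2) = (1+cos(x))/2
Yes, this is an identity.

Claim: cos²(x/2) = (1+cos(x))/2.
Reasoning: Use cos(2θ) = 2cos²θ - 1 with θ = x/2: cos(x) = 2cos²(x/2) - 1. Solving for cos²(x/2) gives (1 + cos(x))/2.
So the two sides agree for every real x for which both sides are defined.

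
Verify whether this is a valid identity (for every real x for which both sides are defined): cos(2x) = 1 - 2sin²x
Yes, this is an identity.

Claim: cos(2x) = 1 - 2sin²x.
Reasoning: cos(2x) = cos²x - sin²x. Replace cos²x by 1 - sin²x: (1 - sin²x) - sin²x = 1 - 2sin²x.
So the two sides agree for every real x for which both sides are defined.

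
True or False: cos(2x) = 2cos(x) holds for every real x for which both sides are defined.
False.

Claim: cos(2x) = 2cos(x).
Test a specific point where both sides are defined: x = -π/6.
LHS = cos(2x) ≈ 0.5000
RHS = 2cos(x) ≈ 1.7321
Since 0.5000 ≠ 1.7321, the equation fails at this point, so it cannot hold for every real x for which both sides are defined.
The correct double-angle formula is cos(2x) = cos²x - sin²x.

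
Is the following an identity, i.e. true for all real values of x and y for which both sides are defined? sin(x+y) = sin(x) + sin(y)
No, this is NOT an identity.

Claim: sin(x+y) = sin(x) + sin(y).
Test a specific point where both sides are defined: x = π/6, y = π/4.
LHS = sin(x+y) ≈ 0.9659
RHS = sin(x) + sin(y) ≈ 1.2071
Since 0.9659 ≠ 1.2071, the equation fails at this point, so it cannot hold for all real values of x and y for which both sides are defined.
The correct expansion is sin(x+y) = sin(x)cos(y) + cos(x)sin(y); sine is not additive.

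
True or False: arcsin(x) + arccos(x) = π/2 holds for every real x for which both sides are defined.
Claim: arcsin(x) + arccos(x) = π/2.
Reasoning: Both sides are defined for -1 ≤ x ≤ 1. Let θ = arcsin(x), so sin θ = x and θ ∈ [-π/2, π/2]. Then cos(π/2 - θ) = sin θ = x and π/2 - θ ∈ [0, π], which is exactly the range of arccos, so arccos(x) = π/2 - θ. Adding: arcsin(x) + arccos(x) = θ + (π/2 - θ) = π/2.
So the two sides agree for every real x for which both sides are defined.

Conclusion: True.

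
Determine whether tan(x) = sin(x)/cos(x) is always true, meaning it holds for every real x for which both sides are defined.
Claim: tan(x) = sin(x)/cos(x).
Reasoning: For an angle x whose terminal point on the unit circle is (cos x, sin x), tan(x) is defined as the ratio (second coordinate)/(first coordinate) = sin(x)/cos(x), wherever cos(x) ≠ 0.
So the two sides agree for every real x for which both sides are defined.

Conclusion: Yes, this is an identity.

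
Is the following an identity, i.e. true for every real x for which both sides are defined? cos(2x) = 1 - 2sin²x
Yes, this is an identity.

Claim: cos(2x) = 1 - 2sin²x.
Reasoning: cos(2x) = cos²x - sin²x. Replace cos²x by 1 - sin²x: (1 - sin²x) - sin²x = 1 - 2sin²x.
So the two sides agree for every real x for which both sides are defined.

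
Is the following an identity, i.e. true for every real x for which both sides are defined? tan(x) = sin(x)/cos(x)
Claim: tan(x) = sin(x)/cos(x).
Reasoning: For an angle x whose terminal point on the unit circle is (cos x, sin x), tan(x) is defined as the ratio (second coordinate)/(first coordinate) = sin(x)/cos(x), wherever cos(x) ≠ 0.
So the two sides agree for every real x for which both sides are defined.

Conclusion: Yes, this is an identity.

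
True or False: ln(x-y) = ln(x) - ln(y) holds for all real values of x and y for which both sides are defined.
False.

Claim: ln(x-y) = ln(x) - ln(y).
Test a specific point where both sides are defined: x = 2, y = 1.
LHS = ln(x-y) ≈ 0.0000
RHS = ln(x) - ln(y) ≈ 0.6931
Since 0.0000 ≠ 0.6931, the equation fails at this point, so it cannot hold for all real values of x and y for which both sides are defined.
ln(x) - ln(y) = ln(x/y), not ln(x-y).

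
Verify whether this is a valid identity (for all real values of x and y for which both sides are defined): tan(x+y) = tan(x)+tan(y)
No, this is NOT an identity.

Claim: tan(x+y) = tan(x)+tan(y).
Test a specific point where both sides are defined: x = 3π/4, y = -π/3.
LHS = tan(x+y) ≈ 3.7321
RHS = tan(x)+tan(y) ≈ -2.7321
Since 3.7321 ≠ -2.7321, the equation fails at this point, so it cannot hold for all real values of x and y for which both sides are defined.
The correct formula is tan(x+y) = (tan(x) + tan(y))/(1 - tan(x)tan(y)).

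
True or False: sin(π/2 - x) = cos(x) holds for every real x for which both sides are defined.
Claim: sin(π/2 - x) = cos(x).
Reasoning: Use sin(u - v) = sin(u)cos(v) - cos(u)sin(v) with u = π/2, v = x: sin(π/2)cos(x) - cos(π/2)sin(x) = 1·cos(x) - 0·sin(x) = cos(x).
So the two sides agree for every real x for which both sides are defined.

Conclusion: True.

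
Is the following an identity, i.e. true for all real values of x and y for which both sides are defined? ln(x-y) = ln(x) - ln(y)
Claim: ln(x-y) = ln(x) - ln(y).
Test a specific point where both sides are defined: x = 5, y = 4.
LHS = ln(x-y) ≈ 0.0000
RHS = ln(x) - ln(y) ≈ 0.2231
Since 0.0000 ≠ 0.2231, the equation fails at this point, so it cannot hold for all real values of x and y for which both sides are defined.
ln(x) - ln(y) = ln(x/y), not ln(x-y).

Conclusion: No, this is NOT an identity.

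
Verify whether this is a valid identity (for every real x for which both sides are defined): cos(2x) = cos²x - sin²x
Yes, this is an identity.

Claim: cos(2x) = cos²x - sin²x.
Reasoning: Put y = x in the addition formula cos(x+y) = cos(x)cos(y) - sin(x)sin(y): cos(2x) = cos²x - sin²x.
So the two sides agree for every real x for which both sides are defined.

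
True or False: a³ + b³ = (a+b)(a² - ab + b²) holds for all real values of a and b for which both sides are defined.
Claim: a³ + b³ = (a+b)(a² - ab + b²).
Reasoning: Expand the right side: (a+b)(a² - ab + b²) = a³ - a²b + ab² + a²b - ab² + b³ = a³ + b³ (the middle terms cancel in pairs).
So the two sides agree for all real values of a and b for which both sides are defined.

Conclusion: True.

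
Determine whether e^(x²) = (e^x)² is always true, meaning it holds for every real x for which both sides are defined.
Claim: e^(x²) = (e^x)².
Test a specific point where both sides are defined: x = 3/2.
LHS = e^(x²) ≈ 9.4877
RHS = (e^x)² ≈ 20.0855
Since 9.4877 ≠ 20.0855, the equation fails at this point, so it cannot hold for every real x for which both sides are defined.
(e^x)² = e^(2x), and 2x ≠ x² in general.

Conclusion: No, this is NOT an identity.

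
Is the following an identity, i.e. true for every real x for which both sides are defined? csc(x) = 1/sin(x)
Claim: csc(x) = 1/sin(x).
Reasoning: csc(x) is by definition the reciprocal of sin(x), wherever sin(x) ≠ 0.
So the two sides agree for every real x for which both sides are defined.

Conclusion: Yes, this is an identity.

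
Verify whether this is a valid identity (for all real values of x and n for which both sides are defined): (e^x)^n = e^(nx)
Claim: (e^x)^n = e^(nx).
Reasoning: e^x is a positive real number, and for a positive base B and real exponent n, B^n = e^(n·ln B). With B = e^x, ln B = x, so (e^x)^n = e^(n·x).
So the two sides agree for all real values of x and n for which both sides are defined.

Conclusion: Yes, this is an identity.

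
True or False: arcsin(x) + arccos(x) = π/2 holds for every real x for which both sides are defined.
True.

Claim: arcsin(x) + arccos(x) = π/2.
Reasoning: Both sides are defined for -1 ≤ x ≤ 1. Let θ = arcsin(x), so sin θ = x and θ ∈ [-π/2, π/2]. Then cos(π/2 - θ) = sin θ = x and π/2 - θ ∈ [0, π], which is exactly the range of arccos, so arccos(x) = π/2 - θ. Adding: arcsin(x) + arccos(x) = θ + (π/2 - θ) = π/2.
So the two sides agree for every real x for which both sides are defined.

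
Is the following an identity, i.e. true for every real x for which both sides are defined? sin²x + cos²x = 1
Claim: sin²x + cos²x = 1.
Reasoning: The point (cos x, sin x) lies on the unit circle X² + Y² = 1, so cos²x + sin²x = 1 for every real x.
So the two sides agree for every real x for which both sides are defined.

Conclusion: Yes, this is an identity.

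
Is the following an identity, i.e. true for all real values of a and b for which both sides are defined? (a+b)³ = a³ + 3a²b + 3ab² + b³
Claim: (a+b)³ = a³ + 3a²b + 3ab² + b³.
Reasoning: (a+b)³ = (a+b)(a+b)² = (a+b)(a² + 2ab + b²) = a³ + 2a²b + ab² + a²b + 2ab² + b³ = a³ + 3a²b + 3ab² + b³.
So the two sides agree for all real values of a and b for which both sides are defined.

Conclusion: Yes, this is an identity.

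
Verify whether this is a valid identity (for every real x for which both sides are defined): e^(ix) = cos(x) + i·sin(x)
Claim: e^(ix) = cos(x) + i·sin(x).
Reasoning: Euler's formula. Expand e^(ix) = Σ (ix)^k / k!. Since i² = -1, the even-k terms are Σ (-1)^m x^(2m)/(2m)! = cos(x) and the odd-k terms are i · Σ (-1)^m x^(2m+1)/(2m+1)! = i·sin(x).
So the two sides agree for every real x for which both sides are defined.

Conclusion: Yes, this is an identity.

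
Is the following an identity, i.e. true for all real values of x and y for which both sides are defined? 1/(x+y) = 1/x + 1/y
No, this is NOT an identity.

Claim: 1/(x+y) = 1/x + 1/y.
Test a specific point where both sides are defined: x = 4, y = 5.
LHS = 1/(x+y) ≈ 0.1111
RHS = 1/x + 1/y ≈ 0.4500
Since 0.1111 ≠ 0.4500, the equation fails at this point, so it cannot hold for all real values of x and y for which both sides are defined.
1/x + 1/y = (x+y)/(xy), which is not 1/(x+y).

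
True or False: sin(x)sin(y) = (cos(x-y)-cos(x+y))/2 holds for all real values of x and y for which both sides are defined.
True.

Claim: sin(x)sin(y) = (cos(x-y)-cos(x+y))/2.
Reasoning: cos(x-y) = cos(x)cos(y) + sin(x)sin(y) and cos(x+y) = cos(x)cos(y) - sin(x)sin(y). Subtracting, cos(x-y) - cos(x+y) = 2sin(x)sin(y); divide by 2.
So the two sides agree for all real values of x and y for which both sides are defined.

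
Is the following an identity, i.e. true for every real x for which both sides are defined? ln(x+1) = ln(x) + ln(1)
Claim: ln(x+1) = ln(x) + ln(1).
Test a specific point where both sides are defined: x = 4.
LHS = ln(x+1) ≈ 1.6094
RHS = ln(x) + ln(1) ≈ 1.3863
Since 1.6094 ≠ 1.3863, the equation fails at this point, so it cannot hold for every real x for which both sides are defined.
ln(1) = 0, so the right side is just ln(x), which differs from ln(x+1).

Conclusion: No, this is NOT an identity.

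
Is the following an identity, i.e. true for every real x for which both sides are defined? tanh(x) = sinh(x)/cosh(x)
Yes, this is an identity.

Claim: tanh(x) = sinh(x)/cosh(x).
Reasoning: tanh(x) is defined as sinh(x)/cosh(x) = (e^x - e^-x)/(e^x + e^-x); cosh(x) ≥ 1 is never zero, so this holds for every real x.
So the two sides agree for every real x for which both sides are defined.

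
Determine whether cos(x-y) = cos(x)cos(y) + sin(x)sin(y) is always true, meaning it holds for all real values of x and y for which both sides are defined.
Claim: cos(x-y) = cos(x)cos(y) + sin(x)sin(y).
Reasoning: Replace y by -y in cos(x+y) = cos(x)cos(y) - sin(x)sin(y) and use cos(-y) = cos(y), sin(-y) = -sin(y): cos(x-y) = cos(x)cos(y) + sin(x)sin(y).
So the two sides agree for all real values of x and y for which both sides are defined.

Conclusion: Yes, this is an identity.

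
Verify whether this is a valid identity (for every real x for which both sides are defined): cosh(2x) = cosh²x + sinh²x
Claim: cosh(2x) = cosh²x + sinh²x.
Reasoning: cosh²x = (e^(2x) + 2 + e^(-2x))/4 and sinh²x = (e^(2x) - 2 + e^(-2x))/4. Adding gives (2e^(2x) + 2e^(-2x))/4 = (e^(2x) + e^(-2x))/2 = cosh(2x).
So the two sides agree for every real x for which both sides are defined.

Conclusion: Yes, this is an identity.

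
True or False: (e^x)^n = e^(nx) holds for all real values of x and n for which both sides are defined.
True.

Claim: (e^x)^n = e^(nx).
Reasoning: e^x is a positive real number, and for a positive base B and real exponent n, B^n = e^(n·ln B). With B = e^x, ln B = x, so (e^x)^n = e^(n·x).
So the two sides agree for all real values of x and n for which both sides are defined.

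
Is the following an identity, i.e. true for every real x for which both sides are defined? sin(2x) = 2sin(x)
Claim: sin(2x) = 2sin(x).
Test a specific point where both sides are defined: x = 2π/3.
LHS = sin(2x) ≈ -0.8660
RHS = 2sin(x) ≈ 1.7321
Since -0.8660 ≠ 1.7321, the equation fails at this point, so it cannot hold for every real x for which both sides are defined.
The correct double-angle formula is sin(2x) = 2sin(x)cos(x).

Conclusion: No, this is NOT an identity.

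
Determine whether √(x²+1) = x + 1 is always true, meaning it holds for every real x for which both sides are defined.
Claim: √(x²+1) = x + 1.
Test a specific point where both sides are defined: x = 5.
LHS = √(x²+1) ≈ 5.0990
RHS = x + 1 ≈ 6.0000
Since 5.0990 ≠ 6.0000, the equation fails at this point, so it cannot hold for every real x for which both sides are defined.
(x+1)² = x² + 2x + 1 ≠ x² + 1 unless x = 0.

Conclusion: No, this is NOT an identity.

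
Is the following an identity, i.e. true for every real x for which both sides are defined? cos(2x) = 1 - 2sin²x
Yes, this is an identity.

Claim: cos(2x) = 1 - 2sin²x.
Reasoning: cos(2x) = cos²x - sin²x. Replace cos²x by 1 - sin²x: (1 - sin²x) - sin²x = 1 - 2sin²x.
So the two sides agree for every real x for which both sides are defined.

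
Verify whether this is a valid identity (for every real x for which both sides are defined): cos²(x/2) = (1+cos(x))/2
Yes, this is an identity.

Claim: cos²(x/2) = (1+cos(x))/2.
Reasoning: Use cos(2θ) = 2cos²θ - 1 with θ = x/2: cos(x) = 2cos²(x/2) - 1. Solving for cos²(x/2) gives (1 + cos(x))/2.
So the two sides agree for every real x for which both sides are defined.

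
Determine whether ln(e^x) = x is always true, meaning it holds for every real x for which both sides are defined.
Yes, this is an identity.

Claim: ln(e^x) = x.
Reasoning: ln is the inverse of the exponential: ln(e^x) asks for the exponent p with e^p = e^x, and since e^p is one-to-one that exponent is p = x.
So the two sides agree for every real x for which both sides are defined.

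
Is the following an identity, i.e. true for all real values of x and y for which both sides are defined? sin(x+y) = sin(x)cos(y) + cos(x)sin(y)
Claim: sin(x+y) = sin(x)cos(y) + cos(x)sin(y).
Reasoning: By Euler's formula e^(i(x+y)) = e^(ix)·e^(iy) = (cos x + i·sin x)(cos y + i·sin y). The imaginary part of the left side is sin(x+y); the imaginary part of the product is sin(x)cos(y) + cos(x)sin(y).
So the two sides agree for all real values of x and y for which both sides are defined.

Conclusion: Yes, this is an identity.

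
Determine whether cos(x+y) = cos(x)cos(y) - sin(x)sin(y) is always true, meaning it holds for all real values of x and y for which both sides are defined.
Claim: cos(x+y) = cos(x)cos(y) - sin(x)sin(y).
Reasoning: By Euler's formula e^(i(x+y)) = e^(ix)·e^(iy) = (cos x + i·sin x)(cos y + i·sin y). The real part of the left side is cos(x+y); the real part of the product is cos(x)cos(y) - sin(x)sin(y) (since i·i = -1).
So the two sides agree for all real values of x and y for which both sides are defined.

Conclusion: Yes, this is an identity.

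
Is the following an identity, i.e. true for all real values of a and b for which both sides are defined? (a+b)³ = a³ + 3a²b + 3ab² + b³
Claim: (a+b)³ = a³ + 3a²b + 3ab² + b³.
Reasoning: (a+b)³ = (a+b)(a+b)² = (a+b)(a² + 2ab + b²) = a³ + 2a²b + ab² + a²b + 2ab² + b³ = a³ + 3a²b + 3ab² + b³.
So the two sides agree for all real values of a and b for which both sides are defined.

Conclusion: Yes, this is an identity.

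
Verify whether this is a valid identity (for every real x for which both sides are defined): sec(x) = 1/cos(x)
Yes, this is an identity.

Claim: sec(x) = 1/cos(x).
Reasoning: sec(x) is by definition the reciprocal of cos(x), wherever cos(x) ≠ 0.
So the two sides agree for every real x for which both sides are defined.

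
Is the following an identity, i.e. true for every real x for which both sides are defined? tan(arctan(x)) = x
Claim: tan(arctan(x)) = x.
Reasoning: For every real x, arctan(x) is by definition the angle in (-π/2, π/2) whose tangent equals x. Taking the tangent of that angle returns x.
So the two sides agree for every real x for which both sides are defined.

Conclusion: Yes, this is an identity.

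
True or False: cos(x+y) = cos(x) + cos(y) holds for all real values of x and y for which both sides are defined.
Claim: cos(x+y) = cos(x) + cos(y).
Test a specific point where both sides are defined: x = -π/6, y = 3π/4.
LHS = cos(x+y) ≈ -0.2588
RHS = cos(x) + cos(y) ≈ 0.1589
Since -0.2588 ≠ 0.1589, the equation fails at this point, so it cannot hold for all real values of x and y for which both sides are defined.
The correct expansion is cos(x+y) = cos(x)cos(y) - sin(x)sin(y); cosine is not additive.

Conclusion: False.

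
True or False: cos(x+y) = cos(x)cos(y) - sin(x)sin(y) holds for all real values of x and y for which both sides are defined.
Claim: cos(x+y) = cos(x)cos(y) - sin(x)sin(y).
Reasoning: By Euler's formula e^(i(x+y)) = e^(ix)·e^(iy) = (cos x + i·sin x)(cos y + i·sin y). The real part of the left side is cos(x+y); the real part of the product is cos(x)cos(y) - sin(x)sin(y) (since i·i = -1).
So the two sides agree for all real values of x and y for which both sides are defined.

Conclusion: True.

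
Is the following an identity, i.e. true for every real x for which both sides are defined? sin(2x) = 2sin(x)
No, this is NOT an identity.

Claim: sin(2x) = 2sin(x).
Test a specific point where both sides are defined: x = -π/4.
LHS = sin(2x) ≈ -1.0000
RHS = 2sin(x) ≈ -1.4142
Since -1.0000 ≠ -1.4142, the equation fails at this point, so it cannot hold for every real x for which both sides are defined.
The correct double-angle formula is sin(2x) = 2sin(x)cos(x).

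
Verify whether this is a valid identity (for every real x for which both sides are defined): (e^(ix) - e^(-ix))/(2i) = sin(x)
Claim: (e^(ix) - e^(-ix))/(2i) = sin(x).
Reasoning: By Euler's formula e^(ix) = cos(x) + i·sin(x) and e^(-ix) = cos(x) - i·sin(x). Subtracting cancels the cosine terms: e^(ix) - e^(-ix) = 2i·sin(x); divide by 2i.
So the two sides agree for every real x for which both sides are defined.

Conclusion: Yes, this is an identity.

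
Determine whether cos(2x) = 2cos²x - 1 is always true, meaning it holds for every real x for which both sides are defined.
Claim: cos(2x) = 2cos²x - 1.
Reasoning: cos(2x) = cos²x - sin²x. Replace sin²x by 1 - cos²x: cos²x - (1 - cos²x) = 2cos²x - 1.
So the two sides agree for every real x for which both sides are defined.

Conclusion: Yes, this is an identity.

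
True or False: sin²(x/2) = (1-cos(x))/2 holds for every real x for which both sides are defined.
True.

Claim: sin²(x/2) = (1-cos(x))/2.
Reasoning: Use cos(2θ) = 1 - 2sin²θ with θ = x/2: cos(x) = 1 - 2sin²(x/2). Solving for sin²(x/2) gives (1 - cos(x))/2.
So the two sides agree for every real x for which both sides are defined.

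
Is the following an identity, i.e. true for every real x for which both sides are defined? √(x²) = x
No, this is NOT an identity.

Claim: √(x²) = x.
Test a specific point where both sides are defined: x = -3.
LHS = √(x²) ≈ 3.0000
RHS = x ≈ -3.0000
Since 3.0000 ≠ -3.0000, the equation fails at this point, so it cannot hold for every real x for which both sides are defined.
√(x²) = |x|, which differs from x whenever x < 0 (both sides are defined for every real x).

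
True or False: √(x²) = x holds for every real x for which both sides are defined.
False.

Claim: √(x²) = x.
Test a specific point where both sides are defined: x = -3.
LHS = √(x²) ≈ 3.0000
RHS = x ≈ -3.0000
Since 3.0000 ≠ -3.0000, the equation fails at this point, so it cannot hold for every real x for which both sides are defined.
√(x²) = |x|, which differs from x whenever x < 0 (both sides are defined for every real x).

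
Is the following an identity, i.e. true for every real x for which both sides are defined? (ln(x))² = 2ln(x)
No, this is NOT an identity.

Claim: (ln(x))² = 2ln(x).
Test a specific point where both sides are defined: x = 1/2.
LHS = (ln(x))² ≈ 0.4805
RHS = 2ln(x) ≈ -1.3863
Since 0.4805 ≠ -1.3863, the equation fails at this point, so it cannot hold for every real x for which both sides are defined.
2ln(x) equals ln(x²), which is not the same as (ln x)².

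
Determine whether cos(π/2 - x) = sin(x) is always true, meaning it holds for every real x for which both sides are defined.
Yes, this is an identity.

Claim: cos(π/2 - x) = sin(x).
Reasoning: Use cos(u - v) = cos(u)cos(v) + sin(u)sin(v) with u = π/2, v = x: cos(π/2)cos(x) + sin(π/2)sin(x) = 0·cos(x) + 1·sin(x) = sin(x).
So the two sides agree for every real x for which both sides are defined.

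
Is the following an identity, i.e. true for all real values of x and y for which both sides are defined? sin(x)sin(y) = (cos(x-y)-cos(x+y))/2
Claim: sin(x)sin(y) = (cos(x-y)-cos(x+y))/2.
Reasoning: cos(x-y) = cos(x)cos(y) + sin(x)sin(y) and cos(x+y) = cos(x)cos(y) - sin(x)sin(y). Subtracting, cos(x-y) - cos(x+y) = 2sin(x)sin(y); divide by 2.
So the two sides agree for all real values of x and y for which both sides are defined.

Conclusion: Yes, this is an identity.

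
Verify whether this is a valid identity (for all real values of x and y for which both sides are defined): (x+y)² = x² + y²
No, this is NOT an identity.

Claim: (x+y)² = x² + y².
Test a specific point where both sides are defined: x = -1, y = 2.
LHS = (x+y)² ≈ 1.0000
RHS = x² + y² ≈ 5.0000
Since 1.0000 ≠ 5.0000, the equation fails at this point, so it cannot hold for all real values of x and y for which both sides are defined.
The correct expansion is (x+y)² = x² + 2xy + y²; the cross term 2xy is missing.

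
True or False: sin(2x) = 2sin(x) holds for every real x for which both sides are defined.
Claim: sin(2x) = 2sin(x).
Test a specific point where both sides are defined: x = π/2.
LHS = sin(2x) ≈ 0.0000
RHS = 2sin(x) ≈ 2.0000
Since 0.0000 ≠ 2.0000, the equation fails at this point, so it cannot hold for every real x for which both sides are defined.
The correct double-angle formula is sin(2x) = 2sin(x)cos(x).

Conclusion: False.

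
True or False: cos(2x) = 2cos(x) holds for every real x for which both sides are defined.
Claim: cos(2x) = 2cos(x).
Test a specific point where both sides are defined: x = π.
LHS = cos(2x) ≈ 1.0000
RHS = 2cos(x) ≈ -2.0000
Since 1.0000 ≠ -2.0000, the equation fails at this point, so it cannot hold for every real x for which both sides are defined.
The correct double-angle formula is cos(2x) = cos²x - sin²x.

Conclusion: False.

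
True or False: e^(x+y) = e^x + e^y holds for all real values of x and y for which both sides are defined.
False.

Claim: e^(x+y) = e^x + e^y.
Test a specific point where both sides are defined: x = -2, y = 2.
LHS = e^(x+y) ≈ 1.0000
RHS = e^x + e^y ≈ 7.5244
Since 1.0000 ≠ 7.5244, the equation fails at this point, so it cannot hold for all real values of x and y for which both sides are defined.
The correct rule is e^(x+y) = e^x · e^y (a product, not a sum).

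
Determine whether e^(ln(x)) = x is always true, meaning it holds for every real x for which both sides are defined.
Claim: e^(ln(x)) = x.
Reasoning: For x > 0, ln(x) is by definition the exponent p such that e^p = x. Raising e to that exponent therefore returns x: e^(ln x) = x.
So the two sides agree for every real x for which both sides are defined.

Conclusion: Yes, this is an identity.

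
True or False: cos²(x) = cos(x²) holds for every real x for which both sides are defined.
False.

Claim: cos²(x) = cos(x²).
Test a specific point where both sides are defined: x = 2π/3.
LHS = cos²(x) ≈ 0.2500
RHS = cos(x²) ≈ -0.3202
Since 0.2500 ≠ -0.3202, the equation fails at this point, so it cannot hold for every real x for which both sides are defined.
cos²(x) means (cos x)², squaring the output; cos(x²) squares the input. These are different functions.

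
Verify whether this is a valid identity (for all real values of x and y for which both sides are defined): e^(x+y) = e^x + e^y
No, this is NOT an identity.

Claim: e^(x+y) = e^x + e^y.
Test a specific point where both sides are defined: x = 4, y = 5.
LHS = e^(x+y) ≈ 8103.0839
RHS = e^x + e^y ≈ 203.0113
Since 8103.0839 ≠ 203.0113, the equation fails at this point, so it cannot hold for all real values of x and y for which both sides are defined.
The correct rule is e^(x+y) = e^x · e^y (a product, not a sum).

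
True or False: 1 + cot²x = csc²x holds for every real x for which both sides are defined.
Claim: 1 + cot²x = csc²x.
Reasoning: Start from sin²x + cos²x = 1 and divide every term by sin²x (allowed wherever cot x and csc x are defined): 1 + cot²x = 1/sin²x = csc²x.
So the two sides agree for every real x for which both sides are defined.

Conclusion: True.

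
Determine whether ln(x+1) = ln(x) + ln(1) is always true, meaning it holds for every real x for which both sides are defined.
No, this is NOT an identity.

Claim: ln(x+1) = ln(x) + ln(1).
Test a specific point where both sides are defined: x = 3/2.
LHS = ln(x+1) ≈ 0.9163
RHS = ln(x) + ln(1) ≈ 0.4055
Since 0.9163 ≠ 0.4055, the equation fails at this point, so it cannot hold for every real x for which both sides are defined.
ln(1) = 0, so the right side is just ln(x), which differs from ln(x+1).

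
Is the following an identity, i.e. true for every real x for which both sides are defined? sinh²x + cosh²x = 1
No, this is NOT an identity.

Claim: sinh²x + cosh²x = 1.
Test a specific point where both sides are defined: x = 3/2.
LHS = sinh²x + cosh²x ≈ 10.0677
RHS = 1 ≈ 1.0000
Since 10.0677 ≠ 1.0000, the equation fails at this point, so it cannot hold for every real x for which both sides are defined.
The correct hyperbolic identity is cosh²x - sinh²x = 1 (a difference); the sum sinh²x + cosh²x equals cosh(2x).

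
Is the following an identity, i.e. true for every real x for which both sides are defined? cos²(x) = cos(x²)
Claim: cos²(x) = cos(x²).
Test a specific point where both sides are defined: x = π/4.
LHS = cos²(x) ≈ 0.5000
RHS = cos(x²) ≈ 0.8157
Since 0.5000 ≠ 0.8157, the equation fails at this point, so it cannot hold for every real x for which both sides are defined.
cos²(x) means (cos x)², squaring the output; cos(x²) squares the input. These are different functions.

Conclusion: No, this is NOT an identity.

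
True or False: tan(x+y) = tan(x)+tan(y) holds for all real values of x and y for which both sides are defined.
False.

Claim: tan(x+y) = tan(x)+tan(y).
Test a specific point where both sides are defined: x = -π/6, y = 3π/4.
LHS = tan(x+y) ≈ -3.7321
RHS = tan(x)+tan(y) ≈ -1.5774
Since -3.7321 ≠ -1.5774, the equation fails at this point, so it cannot hold for all real values of x and y for which both sides are defined.
The correct formula is tan(x+y) = (tan(x) + tan(y))/(1 - tan(x)tan(y)).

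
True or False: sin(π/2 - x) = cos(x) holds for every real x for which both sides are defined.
True.

Claim: sin(π/2 - x) = cos(x).
Reasoning: Use sin(u - v) = sin(u)cos(v) - cos(u)sin(v) with u = π/2, v = x: sin(π/2)cos(x) - cos(π/2)sin(x) = 1·cos(x) - 0·sin(x) = cos(x).
So the two sides agree for every real x for which both sides are defined.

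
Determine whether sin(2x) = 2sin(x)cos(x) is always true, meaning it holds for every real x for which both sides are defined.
Yes, this is an identity.

Claim: sin(2x) = 2sin(x)cos(x).
Reasoning: Put y = x in the addition formula sin(x+y) = sin(x)cos(y) + cos(x)sin(y): sin(2x) = sin(x)cos(x) + cos(x)sin(x) = 2sin(x)cos(x).
So the two sides agree for every real x for which both sides are defined.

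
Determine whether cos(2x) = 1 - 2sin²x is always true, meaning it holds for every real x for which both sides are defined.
Claim: cos(2x) = 1 - 2sin²x.
Reasoning: cos(2x) = cos²x - sin²x. Replace cos²x by 1 - sin²x: (1 - sin²x) - sin²x = 1 - 2sin²x.
So the two sides agree for every real x for which both sides are defined.

Conclusion: Yes, this is an identity.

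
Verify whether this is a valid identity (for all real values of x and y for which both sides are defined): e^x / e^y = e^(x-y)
Yes, this is an identity.

Claim: e^x / e^y = e^(x-y).
Reasoning: 1/e^y = e^(-y), so e^x / e^y = e^x · e^(-y) = e^(x + (-y)) = e^(x-y) by the product rule for exponents.
So the two sides agree for all real values of x and y for which both sides are defined.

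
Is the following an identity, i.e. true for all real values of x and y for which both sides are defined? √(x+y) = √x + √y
No, this is NOT an identity.

Claim: √(x+y) = √x + √y.
Test a specific point where both sides are defined: x = 2, y = 5.
LHS = √(x+y) ≈ 2.6458
RHS = √x + √y ≈ 3.6503
Since 2.6458 ≠ 3.6503, the equation fails at this point, so it cannot hold for all real values of x and y for which both sides are defined.
Squaring the right side gives x + 2√(xy) + y, not x + y.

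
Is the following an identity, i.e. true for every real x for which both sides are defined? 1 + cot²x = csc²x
Claim: 1 + cot²x = csc²x.
Reasoning: Start from sin²x + cos²x = 1 and divide every term by sin²x (allowed wherever cot x and csc x are defined): 1 + cot²x = 1/sin²x = csc²x.
So the two sides agree for every real x for which both sides are defined.

Conclusion: Yes, this is an identity.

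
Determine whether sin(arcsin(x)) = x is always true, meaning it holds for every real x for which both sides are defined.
Claim: sin(arcsin(x)) = x.
Reasoning: For -1 ≤ x ≤ 1 (where arcsin is defined), arcsin(x) is by definition an angle whose sine equals x. Taking the sine of that angle returns x. (Note the other order, arcsin(sin x) = x, is NOT an identity.)
So the two sides agree for every real x for which both sides are defined.

Conclusion: Yes, this is an identity.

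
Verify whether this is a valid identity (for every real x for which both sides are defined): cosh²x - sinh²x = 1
Yes, this is an identity.

Claim: cosh²x - sinh²x = 1.
Reasoning: With cosh(x) = (e^x + e^-x)/2 and sinh(x) = (e^x - e^-x)/2: cosh²x = (e^(2x) + 2 + e^(-2x))/4 and sinh²x = (e^(2x) - 2 + e^(-2x))/4. Subtracting leaves 4/4 = 1.
So the two sides agree for every real x for which both sides are defined.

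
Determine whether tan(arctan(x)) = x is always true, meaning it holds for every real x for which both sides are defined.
Yes, this is an identity.

Claim: tan(arctan(x)) = x.
Reasoning: For every real x, arctan(x) is by definition the angle in (-π/2, π/2) whose tangent equals x. Taking the tangent of that angle returns x.
So the two sides agree for every real x for which both sides are defined.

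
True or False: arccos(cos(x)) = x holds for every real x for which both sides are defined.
False.

Claim: arccos(cos(x)) = x.
Test a specific point where both sides are defined: x = -π/2.
LHS = arccos(cos(x)) ≈ 1.5708
RHS = x ≈ -1.5708
Since 1.5708 ≠ -1.5708, the equation fails at this point, so it cannot hold for every real x for which both sides are defined.
arccos only returns values in [0, π], so arccos(cos(x)) = x holds only for x in that interval, not for all real x.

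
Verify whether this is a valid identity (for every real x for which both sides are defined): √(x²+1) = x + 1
No, this is NOT an identity.

Claim: √(x²+1) = x + 1.
Test a specific point where both sides are defined: x = -3.
LHS = √(x²+1) ≈ 3.1623
RHS = x + 1 ≈ -2.0000
Since 3.1623 ≠ -2.0000, the equation fails at this point, so it cannot hold for every real x for which both sides are defined.
(x+1)² = x² + 2x + 1 ≠ x² + 1 unless x = 0.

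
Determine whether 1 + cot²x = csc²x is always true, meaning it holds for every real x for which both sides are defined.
Yes, this is an identity.

Claim: 1 + cot²x = csc²x.
Reasoning: Start from sin²x + cos²x = 1 and divide every term by sin²x (allowed wherever cot x and csc x are defined): 1 + cot²x = 1/sin²x = csc²x.
So the two sides agree for every real x for which both sides are defined.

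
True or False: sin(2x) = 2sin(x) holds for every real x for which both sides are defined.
Claim: sin(2x) = 2sin(x).
Test a specific point where both sides are defined: x = π/2.
LHS = sin(2x) ≈ 0.0000
RHS = 2sin(x) ≈ 2.0000
Since 0.0000 ≠ 2.0000, the equation fails at this point, so it cannot hold for every real x for which both sides are defined.
The correct double-angle formula is sin(2x) = 2sin(x)cos(x).

Conclusion: False.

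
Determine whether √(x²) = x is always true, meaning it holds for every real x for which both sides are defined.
No, this is NOT an identity.

Claim: √(x²) = x.
Test a specific point where both sides are defined: x = -2.
LHS = √(x²) ≈ 2.0000
RHS = x ≈ -2.0000
Since 2.0000 ≠ -2.0000, the equation fails at this point, so it cannot hold for every real x for which both sides are defined.
√(x²) = |x|, which differs from x whenever x < 0 (both sides are defined for every real x).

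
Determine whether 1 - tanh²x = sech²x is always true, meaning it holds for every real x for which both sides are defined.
Yes, this is an identity.

Claim: 1 - tanh²x = sech²x.
Reasoning: Divide cosh²x - sinh²x = 1 through by cosh²x (never zero): 1 - tanh²x = 1/cosh²x = sech²x.
So the two sides agree for every real x for which both sides are defined.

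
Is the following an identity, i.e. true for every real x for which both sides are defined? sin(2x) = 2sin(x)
No, this is NOT an identity.

Claim: sin(2x) = 2sin(x).
Test a specific point where both sides are defined: x = 2π/3.
LHS = sin(2x) ≈ -0.8660
RHS = 2sin(x) ≈ 1.7321
Since -0.8660 ≠ 1.7321, the equation fails at this point, so it cannot hold for every real x for which both sides are defined.
The correct double-angle formula is sin(2x) = 2sin(x)cos(x).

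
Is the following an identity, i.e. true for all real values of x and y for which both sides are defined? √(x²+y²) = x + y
Claim: √(x²+y²) = x + y.
Test a specific point where both sides are defined: x = 1, y = 3.
LHS = √(x²+y²) ≈ 3.1623
RHS = x + y ≈ 4.0000
Since 3.1623 ≠ 4.0000, the equation fails at this point, so it cannot hold for all real values of x and y for which both sides are defined.
(x+y)² = x² + 2xy + y², not x² + y², so the square root does not split this way.

Conclusion: No, this is NOT an identity.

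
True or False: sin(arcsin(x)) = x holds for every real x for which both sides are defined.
Claim: sin(arcsin(x)) = x.
Reasoning: For -1 ≤ x ≤ 1 (where arcsin is defined), arcsin(x) is by definition an angle whose sine equals x. Taking the sine of that angle returns x. (Note the other order, arcsin(sin x) = x, is NOT an identity.)
So the two sides agree for every real x for which both sides are defined.

Conclusion: True.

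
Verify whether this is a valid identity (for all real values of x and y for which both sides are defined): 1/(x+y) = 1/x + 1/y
Claim: 1/(x+y) = 1/x + 1/y.
Test a specific point where both sides are defined: x = 3/2, y = 3/2.
LHS = 1/(x+y) ≈ 0.3333
RHS = 1/x + 1/y ≈ 1.3333
Since 0.3333 ≠ 1.3333, the equation fails at this point, so it cannot hold for all real values of x and y for which both sides are defined.
1/x + 1/y = (x+y)/(xy), which is not 1/(x+y).

Conclusion: No, this is NOT an identity.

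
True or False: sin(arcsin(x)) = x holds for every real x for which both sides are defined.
Claim: sin(arcsin(x)) = x.
Reasoning: For -1 ≤ x ≤ 1 (where arcsin is defined), arcsin(x) is by definition an angle whose sine equals x. Taking the sine of that angle returns x. (Note the other order, arcsin(sin x) = x, is NOT an identity.)
So the two sides agree for every real x for which both sides are defined.

Conclusion: True.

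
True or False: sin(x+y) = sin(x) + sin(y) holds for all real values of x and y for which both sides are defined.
Claim: sin(x+y) = sin(x) + sin(y).
Test a specific point where both sides are defined: x = 2π/3, y = -π/4.
LHS = sin(x+y) ≈ 0.9659
RHS = sin(x) + sin(y) ≈ 0.1589
Since 0.9659 ≠ 0.1589, the equation fails at this point, so it cannot hold for all real values of x and y for which both sides are defined.
The correct expansion is sin(x+y) = sin(x)cos(y) + cos(x)sin(y); sine is not additive.

Conclusion: False.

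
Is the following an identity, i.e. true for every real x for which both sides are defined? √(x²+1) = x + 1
No, this is NOT an identity.

Claim: √(x²+1) = x + 1.
Test a specific point where both sides are defined: x = 3/2.
LHS = √(x²+1) ≈ 1.8028
RHS = x + 1 ≈ 2.5000
Since 1.8028 ≠ 2.5000, the equation fails at this point, so it cannot hold for every real x for which both sides are defined.
(x+1)² = x² + 2x + 1 ≠ x² + 1 unless x = 0.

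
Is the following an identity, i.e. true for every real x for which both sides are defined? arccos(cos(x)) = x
Claim: arccos(cos(x)) = x.
Test a specific point where both sides are defined: x = -π/4.
LHS = arccos(cos(x)) ≈ 0.7854
RHS = x ≈ -0.7854
Since 0.7854 ≠ -0.7854, the equation fails at this point, so it cannot hold for every real x for which both sides are defined.
arccos only returns values in [0, π], so arccos(cos(x)) = x holds only for x in that interval, not for all real x.

Conclusion: No, this is NOT an identity.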